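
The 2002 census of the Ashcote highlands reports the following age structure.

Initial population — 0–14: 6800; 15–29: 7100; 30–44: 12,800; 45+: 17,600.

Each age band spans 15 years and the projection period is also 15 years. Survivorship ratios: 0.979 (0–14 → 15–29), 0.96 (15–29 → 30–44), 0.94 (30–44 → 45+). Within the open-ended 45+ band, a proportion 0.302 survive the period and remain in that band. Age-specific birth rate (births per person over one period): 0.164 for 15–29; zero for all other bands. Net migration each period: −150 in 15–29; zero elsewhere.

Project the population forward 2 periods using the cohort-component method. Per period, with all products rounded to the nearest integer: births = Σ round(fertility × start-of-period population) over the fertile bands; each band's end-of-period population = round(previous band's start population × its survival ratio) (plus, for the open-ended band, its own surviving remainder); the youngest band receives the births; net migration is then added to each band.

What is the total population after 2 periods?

19950

Numbering the bands 1..4 from youngest to oldest:
Period 1.
Births: 7100 * 0.164 = 1164
Band 2: 6800 * 0.979 = 6657
Band 3: 7100 * 0.96 = 6816
Band 4: 12800 * 0.94 + 17600 * 0.302 = 12032 + 5315 = 17347
Net migration: Band 2 − 150 → 6507
End of period: [1164, 6507, 6816, 17347]
Period 2.
Births: 6507 * 0.164 = 1067
Band 2: 1164 * 0.979 = 1140
Band 3: 6507 * 0.96 = 6247
Band 4: 6816 * 0.94 + 17347 * 0.302 = 6407 + 5239 = 11646
Net migration: Band 2 − 150 → 990
End of period: [1067, 990, 6247, 11646]
Total after period 2: 1067 + 990 + 6247 + 11646 = 19950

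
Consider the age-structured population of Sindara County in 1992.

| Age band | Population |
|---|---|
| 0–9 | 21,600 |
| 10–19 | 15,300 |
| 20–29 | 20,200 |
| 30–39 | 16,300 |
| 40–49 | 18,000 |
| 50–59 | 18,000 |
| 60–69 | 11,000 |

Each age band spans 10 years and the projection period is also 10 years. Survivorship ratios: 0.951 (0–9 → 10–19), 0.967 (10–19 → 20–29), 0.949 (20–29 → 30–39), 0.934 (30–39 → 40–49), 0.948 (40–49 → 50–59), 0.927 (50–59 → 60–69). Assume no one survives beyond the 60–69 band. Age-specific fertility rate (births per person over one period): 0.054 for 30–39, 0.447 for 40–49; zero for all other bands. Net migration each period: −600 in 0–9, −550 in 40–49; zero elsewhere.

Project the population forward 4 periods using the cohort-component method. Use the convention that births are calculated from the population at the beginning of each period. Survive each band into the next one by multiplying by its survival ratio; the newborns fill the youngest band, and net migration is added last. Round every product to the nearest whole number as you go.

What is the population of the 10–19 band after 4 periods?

7528

(Bands numbered youngest = 1 to oldest = 7.)
Period 1.
Births: 16300 × 0.054 = 880  |  18000 × 0.447 = 8046 — total 8926
Band 2: 21600 × 0.951 = 20542
Band 3: 15300 × 0.967 = 14795
Band 4: 20200 × 0.949 = 19170
Band 5: 16300 × 0.934 = 15224
Band 6: 18000 × 0.948 = 17064
Band 7: 18000 × 0.927 = 16686
Net migration: Band 1 − 600 → 8326; Band 5 − 550 → 14674
End of period: [8326, 20542, 14795, 19170, 14674, 17064, 16686]
Period 2.
Births: 19170 × 0.054 = 1035  |  14674 × 0.447 = 6559 — total 7594
Band 2: 8326 × 0.951 = 7918
Band 3: 20542 × 0.967 = 19864
Band 4: 14795 × 0.949 = 14040
Band 5: 19170 × 0.934 = 17905
Band 6: 14674 × 0.948 = 13911
Band 7: 17064 × 0.927 = 15818
Net migration: Band 1 − 600 → 6994; Band 5 − 550 → 17355
End of period: [6994, 7918, 19864, 14040, 17355, 13911, 15818]
Period 3.
Births: 14040 × 0.054 = 758  |  17355 × 0.447 = 7758 — total 8516
Band 2: 6994 × 0.951 = 6651
Band 3: 7918 × 0.967 = 7657
Band 4: 19864 × 0.949 = 18851
Band 5: 14040 × 0.934 = 13113
Band 6: 17355 × 0.948 = 16453
Band 7: 13911 × 0.927 = 12895
Net migration: Band 1 − 600 → 7916; Band 5 − 550 → 12563
End of period: [7916, 6651, 7657, 18851, 12563, 16453, 12895]
Period 4.
Births: 18851 × 0.054 = 1018  |  12563 × 0.447 = 5616 — total 6634
Band 2: 7916 × 0.951 = 7528
Band 3: 6651 × 0.967 = 6432
Band 4: 7657 × 0.949 = 7266
Band 5: 18851 × 0.934 = 17607
Band 6: 12563 × 0.948 = 11910
Band 7: 16453 × 0.927 = 15252
Net migration: Band 1 − 600 → 6034; Band 5 − 550 → 17057
End of period: [6034, 7528, 6432, 7266, 17057, 11910, 15252]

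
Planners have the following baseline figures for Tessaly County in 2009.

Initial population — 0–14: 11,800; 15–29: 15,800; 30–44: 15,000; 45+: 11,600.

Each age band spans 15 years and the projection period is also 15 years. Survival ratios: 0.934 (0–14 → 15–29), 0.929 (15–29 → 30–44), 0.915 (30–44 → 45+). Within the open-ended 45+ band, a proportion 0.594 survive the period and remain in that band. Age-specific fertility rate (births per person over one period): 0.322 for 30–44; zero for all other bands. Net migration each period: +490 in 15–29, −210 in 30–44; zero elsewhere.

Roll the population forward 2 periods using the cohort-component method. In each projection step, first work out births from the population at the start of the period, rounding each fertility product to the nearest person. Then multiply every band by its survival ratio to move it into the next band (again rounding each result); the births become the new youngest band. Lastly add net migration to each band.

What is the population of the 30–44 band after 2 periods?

[period 1]
Births: 15000 × 0.322 = 4830
15–29: 11800 × 0.934 = 11021
30–44: 15800 × 0.929 = 14678
45+: 15000 × 0.915 + 11600 × 0.594 = 13725 + 6890 = 20615
Net migration: 15–29 + 490 → 11511; 30–44 − 210 → 14468
→ [4830, 11511, 14468, 20615]
[period 2]
Births: 14468 × 0.322 = 4659
15–29: 4830 × 0.934 = 4511
30–44: 11511 × 0.929 = 10694
45+: 14468 × 0.915 + 20615 × 0.594 = 13238 + 12245 = 25483
Net migration: 15–29 + 490 → 5001; 30–44 − 210 → 10484
→ [4659, 5001, 10484, 25483]

10484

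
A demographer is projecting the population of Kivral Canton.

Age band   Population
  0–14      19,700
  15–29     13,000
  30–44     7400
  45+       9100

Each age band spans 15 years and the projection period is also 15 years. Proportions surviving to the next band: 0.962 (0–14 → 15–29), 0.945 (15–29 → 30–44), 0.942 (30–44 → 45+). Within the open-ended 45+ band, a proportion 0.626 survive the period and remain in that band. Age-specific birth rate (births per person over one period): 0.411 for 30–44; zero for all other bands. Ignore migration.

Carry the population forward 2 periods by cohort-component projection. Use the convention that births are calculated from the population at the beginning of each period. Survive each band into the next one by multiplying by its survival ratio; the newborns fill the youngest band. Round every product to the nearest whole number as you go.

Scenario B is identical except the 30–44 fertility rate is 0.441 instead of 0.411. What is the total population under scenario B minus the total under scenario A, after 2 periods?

After projecting period 1:
Births: 7400 × 0.411 = 3041
15–29: 19700 × 0.962 = 18951
30–44: 13000 × 0.945 = 12285
45+: 7400 × 0.942 + 9100 × 0.626 = 6971 + 5697 = 12668
→ [3041, 18951, 12285, 12668]
After projecting period 2:
Births: 12285 × 0.411 = 5049
15–29: 3041 × 0.962 = 2925
30–44: 18951 × 0.945 = 17909
45+: 12285 × 0.942 + 12668 × 0.626 = 11572 + 7930 = 19502
→ [5049, 2925, 17909, 19502]
Scenario A total after 2 periods: 45385
Scenario B projection —
After projecting period 1:
Births: 7400 × 0.441 = 3263
15–29: 19700 × 0.962 = 18951
30–44: 13000 × 0.945 = 12285
45+: 7400 × 0.942 + 9100 × 0.626 = 6971 + 5697 = 12668
→ [3263, 18951, 12285, 12668]
After projecting period 2:
Births: 12285 × 0.441 = 5418
15–29: 3263 × 0.962 = 3139
30–44: 18951 × 0.945 = 17909
45+: 12285 × 0.942 + 12668 × 0.626 = 11572 + 7930 = 19502
→ [5418, 3139, 17909, 19502]
Scenario B total after 2 periods: 45968
Difference B − A = 45968 − 45385 = 583

583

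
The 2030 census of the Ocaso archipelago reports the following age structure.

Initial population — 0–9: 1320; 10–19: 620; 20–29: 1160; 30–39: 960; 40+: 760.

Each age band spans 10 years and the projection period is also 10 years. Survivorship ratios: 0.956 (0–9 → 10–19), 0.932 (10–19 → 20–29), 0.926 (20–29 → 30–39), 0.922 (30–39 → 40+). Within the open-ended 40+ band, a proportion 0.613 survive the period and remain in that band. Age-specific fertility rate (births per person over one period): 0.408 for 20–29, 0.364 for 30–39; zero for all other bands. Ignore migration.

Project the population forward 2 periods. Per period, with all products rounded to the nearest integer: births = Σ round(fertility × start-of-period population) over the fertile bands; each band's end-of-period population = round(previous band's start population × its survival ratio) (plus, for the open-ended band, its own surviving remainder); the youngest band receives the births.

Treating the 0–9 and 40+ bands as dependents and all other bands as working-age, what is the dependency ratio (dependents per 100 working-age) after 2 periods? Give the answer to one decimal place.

97.9

Let group 1 be 0–9 through group 5 = 40+.
— Period 1 —
Births: 1160 × 0.408 = 473 ; 960 × 0.364 = 349 — total 822
Group 2: 1320 × 0.956 = 1262
Group 3: 620 × 0.932 = 578
Group 4: 1160 × 0.926 = 1074
Group 5: 960 × 0.922 + 760 × 0.613 = 885 + 466 = 1351
Giving 822 / 1262 / 578 / 1074 / 1351.
— Period 2 —
Births: 578 × 0.408 = 236 ; 1074 × 0.364 = 391 — total 627
Group 2: 822 × 0.956 = 786
Group 3: 1262 × 0.932 = 1176
Group 4: 578 × 0.926 = 535
Group 5: 1074 × 0.922 + 1351 × 0.613 = 990 + 828 = 1818
Giving 627 / 786 / 1176 / 535 / 1818.
Dependents (band 0–9 + band 40+) = 627 + 1818 = 2445; working-age = 2497; ratio = 2445/2497 × 100 = 97.9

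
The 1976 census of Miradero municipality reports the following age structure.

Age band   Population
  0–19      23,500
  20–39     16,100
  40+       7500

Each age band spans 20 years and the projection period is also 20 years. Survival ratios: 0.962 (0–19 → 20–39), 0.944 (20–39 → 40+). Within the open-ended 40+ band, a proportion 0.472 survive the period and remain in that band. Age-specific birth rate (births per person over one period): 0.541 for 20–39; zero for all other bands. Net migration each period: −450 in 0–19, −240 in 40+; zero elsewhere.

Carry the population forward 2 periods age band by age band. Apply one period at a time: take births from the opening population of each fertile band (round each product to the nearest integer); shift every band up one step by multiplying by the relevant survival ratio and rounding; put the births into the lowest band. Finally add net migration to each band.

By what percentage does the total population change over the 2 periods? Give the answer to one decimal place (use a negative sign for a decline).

— Period 1 —
Births: 16100 × 0.541 = 8710
20–39: 23500 × 0.962 = 22607
40+: 16100 × 0.944 + 7500 × 0.472 = 15198 + 3540 = 18738
Net migration: 0–19 − 450 → 8260; 40+ − 240 → 18498
Population now: 0–19=8260, 20–39=22607, 40+=18498
— Period 2 —
Births: 22607 × 0.541 = 12230
20–39: 8260 × 0.962 = 7946
40+: 22607 × 0.944 + 18498 × 0.472 = 21341 + 8731 = 30072
Net migration: 0–19 − 450 → 11780; 40+ − 240 → 29832
Population now: 0–19=11780, 20–39=7946, 40+=29832
Total: 47100 → 49558; change = 2458; percentage change = 5.2%

5.2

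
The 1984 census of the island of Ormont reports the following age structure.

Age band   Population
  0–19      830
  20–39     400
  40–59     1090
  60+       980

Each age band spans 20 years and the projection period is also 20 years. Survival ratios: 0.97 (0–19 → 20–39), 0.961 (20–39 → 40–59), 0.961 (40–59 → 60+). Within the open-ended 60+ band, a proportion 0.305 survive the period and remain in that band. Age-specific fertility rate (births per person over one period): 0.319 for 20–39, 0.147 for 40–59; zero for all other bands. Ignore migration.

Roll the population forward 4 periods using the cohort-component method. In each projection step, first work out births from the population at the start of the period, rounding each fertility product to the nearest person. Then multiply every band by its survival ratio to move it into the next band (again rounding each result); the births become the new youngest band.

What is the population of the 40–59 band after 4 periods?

(Bands numbered youngest = 1 to oldest = 4.)
— Period 1 —
Births: 400 × 0.319 = 128 ; 1090 × 0.147 = 160 → 288
Band 2: 830 × 0.97 = 805
Band 3: 400 × 0.961 = 384
Band 4: 1090 × 0.961 + 980 × 0.305 = 1047 + 299 = 1346
End of period: [288, 805, 384, 1346]
— Period 2 —
Births: 805 × 0.319 = 257 ; 384 × 0.147 = 56 → 313
Band 2: 288 × 0.97 = 279
Band 3: 805 × 0.961 = 774
Band 4: 384 × 0.961 + 1346 × 0.305 = 369 + 411 = 780
End of period: [313, 279, 774, 780]
— Period 3 —
Births: 279 × 0.319 = 89 ; 774 × 0.147 = 114 → 203
Band 2: 313 × 0.97 = 304
Band 3: 279 × 0.961 = 268
Band 4: 774 × 0.961 + 780 × 0.305 = 744 + 238 = 982
End of period: [203, 304, 268, 982]
— Period 4 —
Births: 304 × 0.319 = 97 ; 268 × 0.147 = 39 → 136
Band 2: 203 × 0.97 = 197
Band 3: 304 × 0.961 = 292
Band 4: 268 × 0.961 + 982 × 0.305 = 258 + 300 = 558
End of period: [136, 197, 292, 558]

292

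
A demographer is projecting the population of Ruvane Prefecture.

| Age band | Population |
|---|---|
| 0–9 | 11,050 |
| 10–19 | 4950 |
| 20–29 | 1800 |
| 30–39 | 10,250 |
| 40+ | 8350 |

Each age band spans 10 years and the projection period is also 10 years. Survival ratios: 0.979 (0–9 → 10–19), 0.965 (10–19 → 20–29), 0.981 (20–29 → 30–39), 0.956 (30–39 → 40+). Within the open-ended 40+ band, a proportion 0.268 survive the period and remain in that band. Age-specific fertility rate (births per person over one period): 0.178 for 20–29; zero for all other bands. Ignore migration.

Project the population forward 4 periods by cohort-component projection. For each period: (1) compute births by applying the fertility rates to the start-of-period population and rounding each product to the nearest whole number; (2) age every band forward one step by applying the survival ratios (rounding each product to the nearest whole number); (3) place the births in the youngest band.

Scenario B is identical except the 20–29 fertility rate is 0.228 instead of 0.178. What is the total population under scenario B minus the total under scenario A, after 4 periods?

855

[period 1]
Births: 1800 * 0.178 = 320
10–19: 11050 * 0.979 = 10818
20–29: 4950 * 0.965 = 4777
30–39: 1800 * 0.981 = 1766
40+: 10250 * 0.956 + 8350 * 0.268 = 9799 + 2238 = 12037
Giving 320 / 10818 / 4777 / 1766 / 12037.
[period 2]
Births: 4777 * 0.178 = 850
10–19: 320 * 0.979 = 313
20–29: 10818 * 0.965 = 10439
30–39: 4777 * 0.981 = 4686
40+: 1766 * 0.956 + 12037 * 0.268 = 1688 + 3226 = 4914
Giving 850 / 313 / 10439 / 4686 / 4914.
[period 3]
Births: 10439 * 0.178 = 1858
10–19: 850 * 0.979 = 832
20–29: 313 * 0.965 = 302
30–39: 10439 * 0.981 = 10241
40+: 4686 * 0.956 + 4914 * 0.268 = 4480 + 1317 = 5797
Giving 1858 / 832 / 302 / 10241 / 5797.
[period 4]
Births: 302 * 0.178 = 54
10–19: 1858 * 0.979 = 1819
20–29: 832 * 0.965 = 803
30–39: 302 * 0.981 = 296
40+: 10241 * 0.956 + 5797 * 0.268 = 9790 + 1554 = 11344
Giving 54 / 1819 / 803 / 296 / 11344.
Scenario A total after 4 periods: 14316
Scenario B projection —
[period 1]
Births: 1800 * 0.228 = 410
10–19: 11050 * 0.979 = 10818
20–29: 4950 * 0.965 = 4777
30–39: 1800 * 0.981 = 1766
40+: 10250 * 0.956 + 8350 * 0.268 = 9799 + 2238 = 12037
Giving 410 / 10818 / 4777 / 1766 / 12037.
[period 2]
Births: 4777 * 0.228 = 1089
10–19: 410 * 0.979 = 401
20–29: 10818 * 0.965 = 10439
30–39: 4777 * 0.981 = 4686
40+: 1766 * 0.956 + 12037 * 0.268 = 1688 + 3226 = 4914
Giving 1089 / 401 / 10439 / 4686 / 4914.
[period 3]
Births: 10439 * 0.228 = 2380
10–19: 1089 * 0.979 = 1066
20–29: 401 * 0.965 = 387
30–39: 10439 * 0.981 = 10241
40+: 4686 * 0.956 + 4914 * 0.268 = 4480 + 1317 = 5797
Giving 2380 / 1066 / 387 / 10241 / 5797.
[period 4]
Births: 387 * 0.228 = 88
10–19: 2380 * 0.979 = 2330
20–29: 1066 * 0.965 = 1029
30–39: 387 * 0.981 = 380
40+: 10241 * 0.956 + 5797 * 0.268 = 9790 + 1554 = 11344
Giving 88 / 2330 / 1029 / 380 / 11344.
Scenario B total after 4 periods: 15171
Difference B − A = 15171 − 14316 = 855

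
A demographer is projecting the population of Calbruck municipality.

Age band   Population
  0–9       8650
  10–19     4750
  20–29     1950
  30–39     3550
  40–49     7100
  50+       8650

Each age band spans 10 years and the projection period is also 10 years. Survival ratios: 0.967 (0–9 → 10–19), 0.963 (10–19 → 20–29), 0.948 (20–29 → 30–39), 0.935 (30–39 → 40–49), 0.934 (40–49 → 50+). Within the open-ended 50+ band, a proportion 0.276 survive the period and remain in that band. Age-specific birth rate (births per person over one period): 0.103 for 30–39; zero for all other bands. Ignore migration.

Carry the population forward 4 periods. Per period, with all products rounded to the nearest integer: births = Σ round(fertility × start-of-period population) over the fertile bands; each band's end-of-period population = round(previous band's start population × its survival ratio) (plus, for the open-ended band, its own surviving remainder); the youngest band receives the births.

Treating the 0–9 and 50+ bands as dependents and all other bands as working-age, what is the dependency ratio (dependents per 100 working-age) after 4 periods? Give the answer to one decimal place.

67.5

Period 1:
Births: 3550 × 0.103 = 366
10–19: 8650 × 0.967 = 8365
20–29: 4750 × 0.963 = 4574
30–39: 1950 × 0.948 = 1849
40–49: 3550 × 0.935 = 3319
50+: 7100 × 0.934 + 8650 × 0.276 = 6631 + 2387 = 9018
End of period: [366, 8365, 4574, 1849, 3319, 9018]
Period 2:
Births: 1849 × 0.103 = 190
10–19: 366 × 0.967 = 354
20–29: 8365 × 0.963 = 8055
30–39: 4574 × 0.948 = 4336
40–49: 1849 × 0.935 = 1729
50+: 3319 × 0.934 + 9018 × 0.276 = 3100 + 2489 = 5589
End of period: [190, 354, 8055, 4336, 1729, 5589]
Period 3:
Births: 4336 × 0.103 = 447
10–19: 190 × 0.967 = 184
20–29: 354 × 0.963 = 341
30–39: 8055 × 0.948 = 7636
40–49: 4336 × 0.935 = 4054
50+: 1729 × 0.934 + 5589 × 0.276 = 1615 + 1543 = 3158
End of period: [447, 184, 341, 7636, 4054, 3158]
Period 4:
Births: 7636 × 0.103 = 787
10–19: 447 × 0.967 = 432
20–29: 184 × 0.963 = 177
30–39: 341 × 0.948 = 323
40–49: 7636 × 0.935 = 7140
50+: 4054 × 0.934 + 3158 × 0.276 = 3786 + 872 = 4658
End of period: [787, 432, 177, 323, 7140, 4658]
Dependents (band 0–9 + band 50+) = 787 + 4658 = 5445; working-age = 8072; ratio = 5445/8072 × 100 = 67.5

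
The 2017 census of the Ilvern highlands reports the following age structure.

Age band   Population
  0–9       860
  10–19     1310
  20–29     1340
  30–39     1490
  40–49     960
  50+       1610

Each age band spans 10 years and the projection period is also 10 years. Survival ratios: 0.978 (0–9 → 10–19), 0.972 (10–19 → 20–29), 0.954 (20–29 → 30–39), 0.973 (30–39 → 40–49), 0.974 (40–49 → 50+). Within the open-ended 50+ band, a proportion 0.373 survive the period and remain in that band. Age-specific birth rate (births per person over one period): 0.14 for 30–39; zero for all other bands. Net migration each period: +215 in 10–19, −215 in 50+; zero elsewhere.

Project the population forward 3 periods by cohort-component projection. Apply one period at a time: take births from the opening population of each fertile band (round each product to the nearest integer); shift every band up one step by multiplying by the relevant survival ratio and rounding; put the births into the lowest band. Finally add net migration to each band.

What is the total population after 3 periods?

4753

Period 1.
Births: 1490 * 0.14 = 209
10–19: 860 * 0.978 = 841
20–29: 1310 * 0.972 = 1273
30–39: 1340 * 0.954 = 1278
40–49: 1490 * 0.973 = 1450
50+: 960 * 0.974 + 1610 * 0.373 = 935 + 601 = 1536
Net migration: 10–19 + 215 → 1056; 50+ − 215 → 1321
End of period: [209, 1056, 1273, 1278, 1450, 1321]
Period 2.
Births: 1278 * 0.14 = 179
10–19: 209 * 0.978 = 204
20–29: 1056 * 0.972 = 1026
30–39: 1273 * 0.954 = 1214
40–49: 1278 * 0.973 = 1243
50+: 1450 * 0.974 + 1321 * 0.373 = 1412 + 493 = 1905
Net migration: 10–19 + 215 → 419; 50+ − 215 → 1690
End of period: [179, 419, 1026, 1214, 1243, 1690]
Period 3.
Births: 1214 * 0.14 = 170
10–19: 179 * 0.978 = 175
20–29: 419 * 0.972 = 407
30–39: 1026 * 0.954 = 979
40–49: 1214 * 0.973 = 1181
50+: 1243 * 0.974 + 1690 * 0.373 = 1211 + 630 = 1841
Net migration: 10–19 + 215 → 390; 50+ − 215 → 1626
End of period: [170, 390, 407, 979, 1181, 1626]
Total after period 3: 170 + 390 + 407 + 979 + 1181 + 1626 = 4753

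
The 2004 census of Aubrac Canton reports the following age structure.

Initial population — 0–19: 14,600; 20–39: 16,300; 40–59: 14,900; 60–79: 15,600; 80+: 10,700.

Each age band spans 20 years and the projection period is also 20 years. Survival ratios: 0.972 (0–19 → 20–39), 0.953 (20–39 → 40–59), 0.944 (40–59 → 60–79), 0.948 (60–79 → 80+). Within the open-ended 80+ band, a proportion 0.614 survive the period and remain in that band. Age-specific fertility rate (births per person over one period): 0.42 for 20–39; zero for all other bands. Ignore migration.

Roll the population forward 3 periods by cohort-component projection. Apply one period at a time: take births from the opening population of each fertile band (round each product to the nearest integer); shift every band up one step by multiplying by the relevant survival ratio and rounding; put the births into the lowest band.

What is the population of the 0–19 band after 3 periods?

2795

Numbering the bands 1..5 from youngest to oldest:
[period 1]
Births: 16300 × 0.42 = 6846
Band 2: 14600 × 0.972 = 14191
Band 3: 16300 × 0.953 = 15534
Band 4: 14900 × 0.944 = 14066
Band 5: 15600 × 0.948 + 10700 × 0.614 = 14789 + 6570 = 21359
Giving 6846 / 14191 / 15534 / 14066 / 21359.
[period 2]
Births: 14191 × 0.42 = 5960
Band 2: 6846 × 0.972 = 6654
Band 3: 14191 × 0.953 = 13524
Band 4: 15534 × 0.944 = 14664
Band 5: 14066 × 0.948 + 21359 × 0.614 = 13335 + 13114 = 26449
Giving 5960 / 6654 / 13524 / 14664 / 26449.
[period 3]
Births: 6654 × 0.42 = 2795
Band 2: 5960 × 0.972 = 5793
Band 3: 6654 × 0.953 = 6341
Band 4: 13524 × 0.944 = 12767
Band 5: 14664 × 0.948 + 26449 × 0.614 = 13901 + 16240 = 30141
Giving 2795 / 5793 / 6341 / 12767 / 30141.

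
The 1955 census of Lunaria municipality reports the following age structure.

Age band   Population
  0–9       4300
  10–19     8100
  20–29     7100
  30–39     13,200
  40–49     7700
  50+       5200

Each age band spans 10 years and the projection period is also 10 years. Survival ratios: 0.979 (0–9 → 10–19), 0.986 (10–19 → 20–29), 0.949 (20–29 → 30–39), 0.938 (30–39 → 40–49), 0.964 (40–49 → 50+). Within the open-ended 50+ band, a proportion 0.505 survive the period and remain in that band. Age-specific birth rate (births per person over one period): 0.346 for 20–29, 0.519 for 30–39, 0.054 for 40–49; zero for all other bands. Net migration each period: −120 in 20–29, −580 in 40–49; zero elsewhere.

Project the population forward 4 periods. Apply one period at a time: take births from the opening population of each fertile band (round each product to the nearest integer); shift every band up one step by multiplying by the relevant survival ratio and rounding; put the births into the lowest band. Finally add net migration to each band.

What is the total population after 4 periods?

42483

(Groups numbered youngest = 1 to oldest = 6.)
Period 1.
Births: 7100 × 0.346 = 2457, 13200 × 0.519 = 6851, 7700 × 0.054 = 416 → 9724
Group 2: 4300 × 0.979 = 4210
Group 3: 8100 × 0.986 = 7987
Group 4: 7100 × 0.949 = 6738
Group 5: 13200 × 0.938 = 12382
Group 6: 7700 × 0.964 + 5200 × 0.505 = 7423 + 2626 = 10049
Net migration: Group 3 − 120 → 7867; Group 5 − 580 → 11802
Population now: 0–9=9724, 10–19=4210, 20–29=7867, 30–39=6738, 40–49=11802, 50+=10049
Period 2.
Births: 7867 × 0.346 = 2722, 6738 × 0.519 = 3497, 11802 × 0.054 = 637 → 6856
Group 2: 9724 × 0.979 = 9520
Group 3: 4210 × 0.986 = 4151
Group 4: 7867 × 0.949 = 7466
Group 5: 6738 × 0.938 = 6320
Group 6: 11802 × 0.964 + 10049 × 0.505 = 11377 + 5075 = 16452
Net migration: Group 3 − 120 → 4031; Group 5 − 580 → 5740
Population now: 0–9=6856, 10–19=9520, 20–29=4031, 30–39=7466, 40–49=5740, 50+=16452
Period 3.
Births: 4031 × 0.346 = 1395, 7466 × 0.519 = 3875, 5740 × 0.054 = 310 → 5580
Group 2: 6856 × 0.979 = 6712
Group 3: 9520 × 0.986 = 9387
Group 4: 4031 × 0.949 = 3825
Group 5: 7466 × 0.938 = 7003
Group 6: 5740 × 0.964 + 16452 × 0.505 = 5533 + 8308 = 13841
Net migration: Group 3 − 120 → 9267; Group 5 − 580 → 6423
Population now: 0–9=5580, 10–19=6712, 20–29=9267, 30–39=3825, 40–49=6423, 50+=13841
Period 4.
Births: 9267 × 0.346 = 3206, 3825 × 0.519 = 1985, 6423 × 0.054 = 347 → 5538
Group 2: 5580 × 0.979 = 5463
Group 3: 6712 × 0.986 = 6618
Group 4: 9267 × 0.949 = 8794
Group 5: 3825 × 0.938 = 3588
Group 6: 6423 × 0.964 + 13841 × 0.505 = 6192 + 6990 = 13182
Net migration: Group 3 − 120 → 6498; Group 5 − 580 → 3008
Population now: 0–9=5538, 10–19=5463, 20–29=6498, 30–39=8794, 40–49=3008, 50+=13182
Total after period 4: 5538 + 5463 + 6498 + 8794 + 3008 + 13182 = 42483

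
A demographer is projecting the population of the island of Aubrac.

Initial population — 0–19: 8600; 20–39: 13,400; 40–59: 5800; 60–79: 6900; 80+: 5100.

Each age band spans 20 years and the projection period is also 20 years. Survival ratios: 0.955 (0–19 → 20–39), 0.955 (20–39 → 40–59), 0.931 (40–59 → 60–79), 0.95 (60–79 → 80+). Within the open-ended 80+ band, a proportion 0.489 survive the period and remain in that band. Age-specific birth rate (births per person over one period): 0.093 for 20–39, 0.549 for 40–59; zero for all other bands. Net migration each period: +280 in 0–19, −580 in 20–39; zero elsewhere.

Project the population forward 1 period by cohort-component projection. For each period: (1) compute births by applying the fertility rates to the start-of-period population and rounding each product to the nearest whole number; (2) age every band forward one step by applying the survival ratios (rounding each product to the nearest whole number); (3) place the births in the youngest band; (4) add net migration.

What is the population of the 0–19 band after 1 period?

4710

Numbering the bands 1..5 from youngest to oldest:
— Period 1 —
Births: 13400 × 0.093 = 1246, 5800 × 0.549 = 3184 → 4430
Band 2: 8600 × 0.955 = 8213
Band 3: 13400 × 0.955 = 12797
Band 4: 5800 × 0.931 = 5400
Band 5: 6900 × 0.95 + 5100 × 0.489 = 6555 + 2494 = 9049
Net migration: Band 1 + 280 → 4710; Band 2 − 580 → 7633
→ [4710, 7633, 12797, 5400, 9049]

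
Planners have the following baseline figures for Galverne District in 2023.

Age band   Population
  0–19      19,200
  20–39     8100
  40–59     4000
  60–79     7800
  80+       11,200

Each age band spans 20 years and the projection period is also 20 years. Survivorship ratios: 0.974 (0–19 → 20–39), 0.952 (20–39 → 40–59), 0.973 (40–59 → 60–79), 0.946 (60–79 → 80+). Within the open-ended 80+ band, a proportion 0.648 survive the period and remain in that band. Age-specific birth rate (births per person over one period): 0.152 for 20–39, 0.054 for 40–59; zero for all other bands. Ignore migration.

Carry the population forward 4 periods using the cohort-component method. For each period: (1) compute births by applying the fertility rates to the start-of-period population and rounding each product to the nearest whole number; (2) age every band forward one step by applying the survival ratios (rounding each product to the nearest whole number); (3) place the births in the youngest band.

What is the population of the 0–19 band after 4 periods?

554

[period 1]
Births: 8100 × 0.152 = 1231  |  4000 × 0.054 = 216 — total 1447
20–39: 19200 × 0.974 = 18701
40–59: 8100 × 0.952 = 7711
60–79: 4000 × 0.973 = 3892
80+: 7800 × 0.946 + 11200 × 0.648 = 7379 + 7258 = 14637
→ [1447, 18701, 7711, 3892, 14637]
[period 2]
Births: 18701 × 0.152 = 2843  |  7711 × 0.054 = 416 — total 3259
20–39: 1447 × 0.974 = 1409
40–59: 18701 × 0.952 = 17803
60–79: 7711 × 0.973 = 7503
80+: 3892 × 0.946 + 14637 × 0.648 = 3682 + 9485 = 13167
→ [3259, 1409, 17803, 7503, 13167]
[period 3]
Births: 1409 × 0.152 = 214  |  17803 × 0.054 = 961 — total 1175
20–39: 3259 × 0.974 = 3174
40–59: 1409 × 0.952 = 1341
60–79: 17803 × 0.973 = 17322
80+: 7503 × 0.946 + 13167 × 0.648 = 7098 + 8532 = 15630
→ [1175, 3174, 1341, 17322, 15630]
[period 4]
Births: 3174 × 0.152 = 482  |  1341 × 0.054 = 72 — total 554
20–39: 1175 × 0.974 = 1144
40–59: 3174 × 0.952 = 3022
60–79: 1341 × 0.973 = 1305
80+: 17322 × 0.946 + 15630 × 0.648 = 16387 + 10128 = 26515
→ [554, 1144, 3022, 1305, 26515]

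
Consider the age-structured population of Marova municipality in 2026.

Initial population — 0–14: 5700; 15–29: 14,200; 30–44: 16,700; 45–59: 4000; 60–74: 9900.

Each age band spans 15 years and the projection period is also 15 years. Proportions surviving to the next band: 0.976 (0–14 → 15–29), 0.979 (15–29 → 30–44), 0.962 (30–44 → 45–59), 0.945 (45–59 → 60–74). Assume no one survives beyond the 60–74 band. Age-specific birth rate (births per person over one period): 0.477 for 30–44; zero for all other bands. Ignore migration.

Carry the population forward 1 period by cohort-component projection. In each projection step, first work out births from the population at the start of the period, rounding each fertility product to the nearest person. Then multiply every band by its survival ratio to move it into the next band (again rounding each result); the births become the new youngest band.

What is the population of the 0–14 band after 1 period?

Numbering the groups 1..5 from youngest to oldest:
— Period 1 —
Births: 16700 × 0.477 = 7966
Group 2: 5700 × 0.976 = 5563
Group 3: 14200 × 0.979 = 13902
Group 4: 16700 × 0.962 = 16065
Group 5: 4000 × 0.945 = 3780
End of period: [7966, 5563, 13902, 16065, 3780]

7966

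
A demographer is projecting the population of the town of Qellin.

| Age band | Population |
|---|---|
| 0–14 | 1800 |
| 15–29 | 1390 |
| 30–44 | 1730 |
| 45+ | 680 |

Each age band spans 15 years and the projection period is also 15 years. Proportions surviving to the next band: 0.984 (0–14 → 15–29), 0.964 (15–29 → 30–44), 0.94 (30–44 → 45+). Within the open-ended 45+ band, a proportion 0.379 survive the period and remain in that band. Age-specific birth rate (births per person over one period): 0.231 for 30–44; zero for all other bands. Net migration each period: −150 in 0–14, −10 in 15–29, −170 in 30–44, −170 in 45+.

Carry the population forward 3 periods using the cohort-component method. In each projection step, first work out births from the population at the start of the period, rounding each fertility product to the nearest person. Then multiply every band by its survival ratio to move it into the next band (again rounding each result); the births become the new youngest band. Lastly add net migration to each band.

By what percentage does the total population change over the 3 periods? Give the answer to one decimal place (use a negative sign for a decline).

-60.1

Period 1.
Births: 1730 × 0.231 = 400
15–29: 1800 × 0.984 = 1771
30–44: 1390 × 0.964 = 1340
45+: 1730 × 0.94 + 680 × 0.379 = 1626 + 258 = 1884
Net migration: 0–14 − 150 → 250; 15–29 − 10 → 1761; 30–44 − 170 → 1170; 45+ − 170 → 1714
→ [250, 1761, 1170, 1714]
Period 2.
Births: 1170 × 0.231 = 270
15–29: 250 × 0.984 = 246
30–44: 1761 × 0.964 = 1698
45+: 1170 × 0.94 + 1714 × 0.379 = 1100 + 650 = 1750
Net migration: 0–14 − 150 → 120; 15–29 − 10 → 236; 30–44 − 170 → 1528; 45+ − 170 → 1580
→ [120, 236, 1528, 1580]
Period 3.
Births: 1528 × 0.231 = 353
15–29: 120 × 0.984 = 118
30–44: 236 × 0.964 = 228
45+: 1528 × 0.94 + 1580 × 0.379 = 1436 + 599 = 2035
Net migration: 0–14 − 150 → 203; 15–29 − 10 → 108; 30–44 − 170 → 58; 45+ − 170 → 1865
→ [203, 108, 58, 1865]
Total: 5600 → 2234; change = -3366; percentage change = -60.1%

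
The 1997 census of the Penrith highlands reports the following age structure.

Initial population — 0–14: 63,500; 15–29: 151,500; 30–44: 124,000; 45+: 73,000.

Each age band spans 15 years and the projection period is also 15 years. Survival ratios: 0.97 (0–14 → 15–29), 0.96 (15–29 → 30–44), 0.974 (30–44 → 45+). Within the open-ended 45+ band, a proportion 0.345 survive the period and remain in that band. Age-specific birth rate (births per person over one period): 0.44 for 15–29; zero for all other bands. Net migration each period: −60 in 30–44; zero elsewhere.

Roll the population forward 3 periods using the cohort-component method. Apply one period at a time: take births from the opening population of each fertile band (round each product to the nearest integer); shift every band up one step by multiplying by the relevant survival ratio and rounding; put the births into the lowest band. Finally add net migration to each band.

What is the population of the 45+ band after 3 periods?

After projecting period 1:
Births: 151500 × 0.44 = 66660
15–29: 63500 × 0.97 = 61595
30–44: 151500 × 0.96 = 145440
45+: 124000 × 0.974 + 73000 × 0.345 = 120776 + 25185 = 145961
Net migration: 30–44 − 60 → 145380
→ [66660, 61595, 145380, 145961]
After projecting period 2:
Births: 61595 × 0.44 = 27102
15–29: 66660 × 0.97 = 64660
30–44: 61595 × 0.96 = 59131
45+: 145380 × 0.974 + 145961 × 0.345 = 141600 + 50357 = 191957
Net migration: 30–44 − 60 → 59071
→ [27102, 64660, 59071, 191957]
After projecting period 3:
Births: 64660 × 0.44 = 28450
15–29: 27102 × 0.97 = 26289
30–44: 64660 × 0.96 = 62074
45+: 59071 × 0.974 + 191957 × 0.345 = 57535 + 66225 = 123760
Net migration: 30–44 − 60 → 62014
→ [28450, 26289, 62014, 123760]

123760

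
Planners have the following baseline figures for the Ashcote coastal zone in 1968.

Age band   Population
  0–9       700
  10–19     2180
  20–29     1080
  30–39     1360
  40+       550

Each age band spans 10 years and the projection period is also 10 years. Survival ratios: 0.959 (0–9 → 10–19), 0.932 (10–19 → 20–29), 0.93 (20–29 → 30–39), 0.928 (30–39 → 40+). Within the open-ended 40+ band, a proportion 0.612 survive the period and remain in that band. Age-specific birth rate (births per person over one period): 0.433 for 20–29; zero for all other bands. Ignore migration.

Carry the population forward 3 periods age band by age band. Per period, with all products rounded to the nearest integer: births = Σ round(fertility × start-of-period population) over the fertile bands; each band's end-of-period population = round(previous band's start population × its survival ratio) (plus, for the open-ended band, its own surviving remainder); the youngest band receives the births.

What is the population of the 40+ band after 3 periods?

[period 1]
Births: 1080 × 0.433 = 468
10–19: 700 × 0.959 = 671
20–29: 2180 × 0.932 = 2032
30–39: 1080 × 0.93 = 1004
40+: 1360 × 0.928 + 550 × 0.612 = 1262 + 337 = 1599
Population now: 0–9=468, 10–19=671, 20–29=2032, 30–39=1004, 40+=1599
[period 2]
Births: 2032 × 0.433 = 880
10–19: 468 × 0.959 = 449
20–29: 671 × 0.932 = 625
30–39: 2032 × 0.93 = 1890
40+: 1004 × 0.928 + 1599 × 0.612 = 932 + 979 = 1911
Population now: 0–9=880, 10–19=449, 20–29=625, 30–39=1890, 40+=1911
[period 3]
Births: 625 × 0.433 = 271
10–19: 880 × 0.959 = 844
20–29: 449 × 0.932 = 418
30–39: 625 × 0.93 = 581
40+: 1890 × 0.928 + 1911 × 0.612 = 1754 + 1170 = 2924
Population now: 0–9=271, 10–19=844, 20–29=418, 30–39=581, 40+=2924

2924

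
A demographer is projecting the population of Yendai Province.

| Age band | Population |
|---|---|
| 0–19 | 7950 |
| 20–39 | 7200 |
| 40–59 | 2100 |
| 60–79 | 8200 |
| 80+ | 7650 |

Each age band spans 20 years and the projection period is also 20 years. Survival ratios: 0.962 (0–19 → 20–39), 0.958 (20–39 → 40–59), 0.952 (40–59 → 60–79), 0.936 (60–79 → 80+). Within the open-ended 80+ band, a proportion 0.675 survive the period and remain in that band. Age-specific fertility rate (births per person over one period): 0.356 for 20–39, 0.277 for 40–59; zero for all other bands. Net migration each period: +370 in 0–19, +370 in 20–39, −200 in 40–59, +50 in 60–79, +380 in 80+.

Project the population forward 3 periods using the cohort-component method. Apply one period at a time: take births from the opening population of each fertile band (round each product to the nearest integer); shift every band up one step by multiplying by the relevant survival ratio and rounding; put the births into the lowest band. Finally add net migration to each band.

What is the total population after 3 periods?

33567

After projecting period 1:
Births: 7200 * 0.356 = 2563  |  2100 * 0.277 = 582 → total 3145
20–39: 7950 * 0.962 = 7648
40–59: 7200 * 0.958 = 6898
60–79: 2100 * 0.952 = 1999
80+: 8200 * 0.936 + 7650 * 0.675 = 7675 + 5164 = 12839
Net migration: 0–19 + 370 → 3515; 20–39 + 370 → 8018; 40–59 − 200 → 6698; 60–79 + 50 → 2049; 80+ + 380 → 13219
End of period: [3515, 8018, 6698, 2049, 13219]
After projecting period 2:
Births: 8018 * 0.356 = 2854  |  6698 * 0.277 = 1855 → total 4709
20–39: 3515 * 0.962 = 3381
40–59: 8018 * 0.958 = 7681
60–79: 6698 * 0.952 = 6376
80+: 2049 * 0.936 + 13219 * 0.675 = 1918 + 8923 = 10841
Net migration: 0–19 + 370 → 5079; 20–39 + 370 → 3751; 40–59 − 200 → 7481; 60–79 + 50 → 6426; 80+ + 380 → 11221
End of period: [5079, 3751, 7481, 6426, 11221]
After projecting period 3:
Births: 3751 * 0.356 = 1335  |  7481 * 0.277 = 2072 → total 3407
20–39: 5079 * 0.962 = 4886
40–59: 3751 * 0.958 = 3593
60–79: 7481 * 0.952 = 7122
80+: 6426 * 0.936 + 11221 * 0.675 = 6015 + 7574 = 13589
Net migration: 0–19 + 370 → 3777; 20–39 + 370 → 5256; 40–59 − 200 → 3393; 60–79 + 50 → 7172; 80+ + 380 → 13969
End of period: [3777, 5256, 3393, 7172, 13969]
Total after period 3: 3777 + 5256 + 3393 + 7172 + 13969 = 33567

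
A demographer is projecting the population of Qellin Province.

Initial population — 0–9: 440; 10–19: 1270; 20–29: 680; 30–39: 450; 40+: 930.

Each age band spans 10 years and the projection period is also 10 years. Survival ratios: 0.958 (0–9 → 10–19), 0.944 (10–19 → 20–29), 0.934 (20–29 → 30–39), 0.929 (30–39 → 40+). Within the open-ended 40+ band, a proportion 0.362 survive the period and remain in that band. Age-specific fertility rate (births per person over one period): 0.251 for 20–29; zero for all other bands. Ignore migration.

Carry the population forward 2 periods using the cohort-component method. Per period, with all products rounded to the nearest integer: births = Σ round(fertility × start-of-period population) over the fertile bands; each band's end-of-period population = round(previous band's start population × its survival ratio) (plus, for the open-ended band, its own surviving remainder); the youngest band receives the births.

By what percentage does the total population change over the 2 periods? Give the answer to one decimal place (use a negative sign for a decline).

After projecting period 1:
Births: 680 × 0.251 = 171
10–19: 440 × 0.958 = 422
20–29: 1270 × 0.944 = 1199
30–39: 680 × 0.934 = 635
40+: 450 × 0.929 + 930 × 0.362 = 418 + 337 = 755
Population now: 0–9=171, 10–19=422, 20–29=1199, 30–39=635, 40+=755
After projecting period 2:
Births: 1199 × 0.251 = 301
10–19: 171 × 0.958 = 164
20–29: 422 × 0.944 = 398
30–39: 1199 × 0.934 = 1120
40+: 635 × 0.929 + 755 × 0.362 = 590 + 273 = 863
Population now: 0–9=301, 10–19=164, 20–29=398, 30–39=1120, 40+=863
Total: 3770 → 2846; change = -924; percentage change = -24.5%

-24.5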